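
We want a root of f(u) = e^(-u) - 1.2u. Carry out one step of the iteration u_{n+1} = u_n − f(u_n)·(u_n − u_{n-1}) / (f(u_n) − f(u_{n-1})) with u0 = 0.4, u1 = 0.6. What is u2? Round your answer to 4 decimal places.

f(0.4) = 0.190320, f(0.6) = -0.171188
u2 = 0.600000 − (-0.171188)·(0.600000 − 0.400000) / (-0.171188 − 0.190320) = 0.600000 − (-0.034238)/(-0.361508) = 0.505292

0.5053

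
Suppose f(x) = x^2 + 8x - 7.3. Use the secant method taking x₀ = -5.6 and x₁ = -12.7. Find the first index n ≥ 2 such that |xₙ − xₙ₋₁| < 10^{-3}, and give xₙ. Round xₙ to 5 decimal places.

n = 7, xₙ = -8.82701

f(-5.6) = -20.7400000, f(-12.7) = 52.3900000
x₂ = -12.7000000 − 52.3900000·(-7.1000000)/(73.1300000) = -7.6135922;  |Δ| = 5.0864078
f(-7.6135922) = -10.2419512
x₃ = -7.6135922 − (-10.2419512)·(5.0864078)/(-62.6319512) = -8.4453520;  |Δ| = 0.8317598
f(-8.4453520) = -3.5388452
x₄ = -8.4453520 − (-3.5388452)·(-0.8317598)/(6.7031060) = -8.8844722;  |Δ| = 0.4391202
f(-8.8844722) = 0.5580691
x₅ = -8.8844722 − 0.5580691·(-0.4391202)/(4.0969143) = -8.8246566;  |Δ| = 0.0598156
f(-8.8246566) = -0.0226883
x₆ = -8.8246566 − (-0.0226883)·(0.0598156)/(-0.5807574) = -8.8269934;  |Δ| = 0.0023368
f(-8.8269934) = -0.0001343
x₇ = -8.8269934 − (-0.0001343)·(-0.0023368)/(0.0225540) = -8.8270074;  |Δ| = 0.0000139
|x₇ − x₆| = 0.0000139 < 10^{-3}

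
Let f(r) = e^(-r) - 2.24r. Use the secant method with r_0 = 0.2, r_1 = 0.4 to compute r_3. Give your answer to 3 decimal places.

0.323

f(0.2) = 0.37073, f(0.4) = -0.22568
r_2 = 0.40000 − (-0.22568)·(0.40000 − 0.20000) / (-0.22568 − 0.37073) = 0.40000 − (-0.04514)/(-0.59641) = 0.32432
f(0.32432) = -0.00346
r_3 = 0.32432 − (-0.00346)·(0.32432 − 0.40000) / (-0.00346 − (-0.22568)) = 0.32432 − (0.00026)/(0.22222) = 0.32314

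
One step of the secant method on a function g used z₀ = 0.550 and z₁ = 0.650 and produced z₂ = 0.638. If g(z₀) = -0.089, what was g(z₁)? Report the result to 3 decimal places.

The secant line through (0.550, -0.089) and (0.650, g(z₁)) crosses zero at z₂ = 0.638.
So (0.550, -0.089), (0.650, g(z₁)), (0.638, 0) are collinear:
g(z₁) = -0.089 · (0.650 − 0.638) / (0.550 − 0.638) = -0.089 · (0.01200)/(-0.08800) = 0.01214

0.012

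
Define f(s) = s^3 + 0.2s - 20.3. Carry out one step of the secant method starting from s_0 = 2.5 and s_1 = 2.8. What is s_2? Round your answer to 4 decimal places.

f(2.5) = -4.175000, f(2.8) = 2.212000
s_2 = 2.800000 − 2.212000·(2.800000 − 2.500000) / (2.212000 − (-4.175000)) = 2.800000 − (0.663600)/(6.387000) = 2.696101

2.6961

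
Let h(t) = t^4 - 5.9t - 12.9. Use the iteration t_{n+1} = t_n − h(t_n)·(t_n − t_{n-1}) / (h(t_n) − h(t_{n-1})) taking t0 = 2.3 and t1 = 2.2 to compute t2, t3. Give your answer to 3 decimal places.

h(2.3) = 1.51410, h(2.2) = -2.45440
t2 = 2.20000 − (-2.45440)·(2.20000 − 2.30000) / (-2.45440 − 1.51410) = 2.20000 − (0.24544)/(-3.96850) = 2.26185
h(2.26185) = -0.07193
t3 = 2.26185 − (-0.07193)·(2.26185 − 2.20000) / (-0.07193 − (-2.45440)) = 2.26185 − (-0.00445)/(2.38247) = 2.26371

2.262, 2.264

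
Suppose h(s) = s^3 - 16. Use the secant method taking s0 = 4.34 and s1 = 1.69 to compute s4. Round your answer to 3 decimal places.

h(4.34) = 65.74650, h(1.69) = -11.17319
s2 = 1.69000 − (-11.17319)·(1.69000 − 4.34000) / (-11.17319 − 65.74650) = 1.69000 − (29.60896)/(-76.91969) = 2.07493
h(2.07493) = -7.06669
s3 = 2.07493 − (-7.06669)·(2.07493 − 1.69000) / (-7.06669 − (-11.17319)) = 2.07493 − (-2.72020)/(4.10650) = 2.73735
h(2.73735) = 4.51114
s4 = 2.73735 − 4.51114·(2.73735 − 2.07493) / (4.51114 − (-7.06669)) = 2.73735 − (2.98824)/(11.57782) = 2.47925

2.479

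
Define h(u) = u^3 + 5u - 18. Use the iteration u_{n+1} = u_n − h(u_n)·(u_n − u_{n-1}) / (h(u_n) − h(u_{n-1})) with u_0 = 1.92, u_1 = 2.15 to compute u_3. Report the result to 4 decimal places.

h(1.92) = -1.322112, h(2.15) = 2.688375
u_2 = 2.150000 − 2.688375·(2.150000 − 1.920000) / (2.688375 − (-1.322112)) = 2.150000 − (0.618326)/(4.010487) = 1.995823
h(1.995823) = -0.070910
u_3 = 1.995823 − (-0.070910)·(1.995823 − 2.150000) / (-0.070910 − 2.688375) = 1.995823 − (0.010933)/(-2.759285) = 1.999785

1.9998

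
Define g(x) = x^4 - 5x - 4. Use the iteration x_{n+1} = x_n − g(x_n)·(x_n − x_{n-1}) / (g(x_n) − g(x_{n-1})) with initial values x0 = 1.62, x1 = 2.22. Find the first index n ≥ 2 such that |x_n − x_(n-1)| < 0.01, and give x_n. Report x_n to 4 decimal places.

n = 5, x_n = 1.9204

g(1.62) = -5.212525, g(2.22) = 9.189127
x2 = 2.220000 − 9.189127·(0.600000)/(14.401651) = 1.837164;  |Δ| = 0.382836
g(1.837164) = -1.794044
x3 = 1.837164 − (-1.794044)·(-0.382836)/(-10.983171) = 1.899698;  |Δ| = 0.062534
g(1.899698) = -0.474674
x4 = 1.899698 − (-0.474674)·(0.062534)/(1.319370) = 1.922196;  |Δ| = 0.022498
g(1.922196) = 0.040848
x5 = 1.922196 − 0.040848·(0.022498)/(0.515522) = 1.920414;  |Δ| = 0.001783
|x5 − x4| = 0.001783 < 0.01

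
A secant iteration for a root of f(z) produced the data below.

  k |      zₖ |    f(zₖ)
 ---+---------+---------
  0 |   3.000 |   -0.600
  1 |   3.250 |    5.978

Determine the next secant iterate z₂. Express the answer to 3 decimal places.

3.023

z₂ = 3.250 − 5.978·(3.250 − 3.000) / (5.978 − (-0.600))
   = 3.250 − (1.49450)/(6.57800) = 3.02280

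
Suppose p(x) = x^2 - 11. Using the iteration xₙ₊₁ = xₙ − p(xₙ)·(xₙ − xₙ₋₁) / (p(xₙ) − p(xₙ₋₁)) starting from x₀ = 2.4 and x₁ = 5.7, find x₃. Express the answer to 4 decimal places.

p(2.4) = -5.240000, p(5.7) = 21.490000
x₂ = 5.700000 − 21.490000·(5.700000 − 2.400000) / (21.490000 − (-5.240000)) = 5.700000 − (70.917000)/(26.730000) = 3.046914
p(3.046914) = -1.716318
x₃ = 3.046914 − (-1.716318)·(3.046914 − 5.700000) / (-1.716318 − 21.490000) = 3.046914 − (4.553539)/(-23.206318) = 3.243133

3.2431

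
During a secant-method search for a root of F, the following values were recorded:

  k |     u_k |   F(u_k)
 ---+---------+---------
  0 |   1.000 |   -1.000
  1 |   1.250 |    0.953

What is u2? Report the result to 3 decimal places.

u2 = 1.250 − 0.953·(1.250 − 1.000) / (0.953 − (-1.000))
   = 1.250 − (0.23825)/(1.95300) = 1.12801

1.128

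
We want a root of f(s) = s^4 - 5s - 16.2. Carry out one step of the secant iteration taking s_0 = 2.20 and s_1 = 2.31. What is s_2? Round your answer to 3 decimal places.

2.292

f(2.20) = -3.77440, f(2.31) = 0.72396
s_2 = 2.31000 − 0.72396·(2.31000 − 2.20000) / (0.72396 − (-3.77440)) = 2.31000 − (0.07964)/(4.49836) = 2.29230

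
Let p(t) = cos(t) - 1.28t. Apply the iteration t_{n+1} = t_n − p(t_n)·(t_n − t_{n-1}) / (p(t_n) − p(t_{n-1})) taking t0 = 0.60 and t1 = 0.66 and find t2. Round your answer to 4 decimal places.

0.6307

p(0.60) = 0.057336, p(0.66) = -0.054808
t2 = 0.660000 − (-0.054808)·(0.660000 − 0.600000) / (-0.054808 − 0.057336) = 0.660000 − (-0.003288)/(-0.112143) = 0.630676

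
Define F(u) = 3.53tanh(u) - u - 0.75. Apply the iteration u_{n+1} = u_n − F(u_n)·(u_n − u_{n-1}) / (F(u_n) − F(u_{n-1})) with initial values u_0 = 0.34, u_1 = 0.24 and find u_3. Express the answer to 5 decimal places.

F(0.34) = 0.0659952, F(0.24) = -0.1587000
u_2 = 0.2400000 − (-0.1587000)·(0.2400000 − 0.3400000) / (-0.1587000 − 0.0659952) = 0.2400000 − (0.0158700)/(-0.2246952) = 0.3106290
F(0.3106290) = 0.0019336
u_3 = 0.3106290 − 0.0019336·(0.3106290 − 0.2400000) / (0.0019336 − (-0.1587000)) = 0.3106290 − (0.0001366)/(0.1606336) = 0.3097788

0.30978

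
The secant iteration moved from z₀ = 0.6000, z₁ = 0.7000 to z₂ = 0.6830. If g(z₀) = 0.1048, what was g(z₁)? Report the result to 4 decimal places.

The secant line through (0.6000, 0.1048) and (0.7000, g(z₁)) crosses zero at z₂ = 0.6830.
So (0.6000, 0.1048), (0.7000, g(z₁)), (0.6830, 0) are collinear:
g(z₁) = 0.1048 · (0.7000 − 0.6830) / (0.6000 − 0.6830) = 0.1048 · (0.017000)/(-0.083000) = -0.021465

-0.0215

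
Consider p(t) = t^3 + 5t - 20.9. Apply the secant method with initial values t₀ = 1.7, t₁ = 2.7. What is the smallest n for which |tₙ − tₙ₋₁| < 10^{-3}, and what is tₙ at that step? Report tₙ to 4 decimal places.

n = 5, tₙ = 2.1612

p(1.7) = -7.487000, p(2.7) = 12.283000
t₂ = 2.700000 − 12.283000·(1.000000)/(19.770000) = 2.078705;  |Δ| = 0.621295
p(2.078705) = -1.524359
t₃ = 2.078705 − (-1.524359)·(-0.621295)/(-13.807359) = 2.147297;  |Δ| = 0.068592
p(2.147297) = -0.262572
t₄ = 2.147297 − (-0.262572)·(0.068592)/(1.261787) = 2.161571;  |Δ| = 0.014274
p(2.161571) = 0.007555
t₅ = 2.161571 − 0.007555·(0.014274)/(0.270127) = 2.161172;  |Δ| = 0.000399
|t₅ − t₄| = 0.000399 < 10^{-3}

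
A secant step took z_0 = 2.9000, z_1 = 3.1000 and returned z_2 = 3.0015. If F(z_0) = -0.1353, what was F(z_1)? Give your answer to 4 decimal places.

0.1313

The secant line through (2.9000, -0.1353) and (3.1000, F(z_1)) crosses zero at z_2 = 3.0015.
So (2.9000, -0.1353), (3.1000, F(z_1)), (3.0015, 0) are collinear:
F(z_1) = -0.1353 · (3.1000 − 3.0015) / (2.9000 − 3.0015) = -0.1353 · (0.098500)/(-0.101500) = 0.131301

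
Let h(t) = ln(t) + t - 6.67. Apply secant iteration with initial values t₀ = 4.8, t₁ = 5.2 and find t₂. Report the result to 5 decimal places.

5.05113

h(4.8) = -0.3013841, h(5.2) = 0.1786586
t₂ = 5.2000000 − 0.1786586·(5.2000000 − 4.8000000) / (0.1786586 − (-0.3013841)) = 5.2000000 − (0.0714635)/(0.4800427) = 5.0511311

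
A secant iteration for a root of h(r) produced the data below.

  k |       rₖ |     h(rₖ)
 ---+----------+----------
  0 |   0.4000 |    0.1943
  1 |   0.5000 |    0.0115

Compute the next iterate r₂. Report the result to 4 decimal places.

r₂ = 0.5000 − 0.0115·(0.5000 − 0.4000) / (0.0115 − 0.1943)
   = 0.5000 − (0.001150)/(-0.182800) = 0.506291

0.5063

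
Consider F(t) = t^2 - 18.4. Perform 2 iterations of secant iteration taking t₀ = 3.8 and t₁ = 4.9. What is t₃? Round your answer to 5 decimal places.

F(3.8) = -3.9600000, F(4.9) = 5.6100000
t₂ = 4.9000000 − 5.6100000·(4.9000000 − 3.8000000) / (5.6100000 − (-3.9600000)) = 4.9000000 − (6.1710000)/(9.5700000) = 4.2551724
F(4.2551724) = -0.2935077
t₃ = 4.2551724 − (-0.2935077)·(4.2551724 − 4.9000000) / (-0.2935077 − 5.6100000) = 4.2551724 − (0.1892619)/(-5.9035077) = 4.2872316

4.28723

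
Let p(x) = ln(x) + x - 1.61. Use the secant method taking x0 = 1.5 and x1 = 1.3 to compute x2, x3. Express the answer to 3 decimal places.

1.328, 1.327

p(1.5) = 0.29547, p(1.3) = -0.04764
x2 = 1.30000 − (-0.04764)·(1.30000 − 1.50000) / (-0.04764 − 0.29547) = 1.30000 − (0.00953)/(-0.34310) = 1.32777
p(1.32777) = 0.00127
x3 = 1.32777 − 0.00127·(1.32777 − 1.30000) / (0.00127 − (-0.04764)) = 1.32777 − (0.00004)/(0.04890) = 1.32705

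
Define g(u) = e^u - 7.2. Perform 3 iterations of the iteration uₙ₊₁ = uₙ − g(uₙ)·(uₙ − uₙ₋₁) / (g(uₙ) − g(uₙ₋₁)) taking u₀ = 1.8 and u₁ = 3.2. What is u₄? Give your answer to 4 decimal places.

g(1.8) = -1.150353, g(3.2) = 17.332530
u₂ = 3.200000 − 17.332530·(3.200000 − 1.800000) / (17.332530 − (-1.150353)) = 3.200000 − (24.265542)/(18.482883) = 1.887134
g(1.887134) = -0.599573
u₃ = 1.887134 − (-0.599573)·(1.887134 − 3.200000) / (-0.599573 − 17.332530) = 1.887134 − (0.787159)/(-17.932103) = 1.931031
g(1.931031) = -0.303383
u₄ = 1.931031 − (-0.303383)·(1.931031 − 1.887134) / (-0.303383 − (-0.599573)) = 1.931031 − (-0.013318)/(0.296190) = 1.975994

1.9760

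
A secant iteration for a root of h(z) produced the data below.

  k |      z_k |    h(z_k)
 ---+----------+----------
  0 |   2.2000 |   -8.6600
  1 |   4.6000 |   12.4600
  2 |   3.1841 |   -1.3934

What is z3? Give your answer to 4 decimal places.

3.3265

z3 = 3.1841 − (-1.3934)·(3.1841 − 4.6000) / (-1.3934 − 12.4600)
   = 3.1841 − (1.972915)/(-13.853400) = 3.326514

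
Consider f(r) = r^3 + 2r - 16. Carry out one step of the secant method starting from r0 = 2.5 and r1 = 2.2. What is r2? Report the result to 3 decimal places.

2.251

f(2.5) = 4.62500, f(2.2) = -0.95200
r2 = 2.20000 − (-0.95200)·(2.20000 − 2.50000) / (-0.95200 − 4.62500) = 2.20000 − (0.28560)/(-5.57700) = 2.25121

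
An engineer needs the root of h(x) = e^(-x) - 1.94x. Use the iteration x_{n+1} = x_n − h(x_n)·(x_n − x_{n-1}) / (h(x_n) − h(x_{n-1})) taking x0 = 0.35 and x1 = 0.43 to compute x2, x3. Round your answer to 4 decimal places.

h(0.35) = 0.025688, h(0.43) = -0.183691
x2 = 0.430000 − (-0.183691)·(0.430000 − 0.350000) / (-0.183691 − 0.025688) = 0.430000 − (-0.014695)/(-0.209379) = 0.359815
h(0.359815) = -0.000236
x3 = 0.359815 − (-0.000236)·(0.359815 − 0.430000) / (-0.000236 − (-0.183691)) = 0.359815 − (0.000017)/(0.183455) = 0.359725

0.3598, 0.3597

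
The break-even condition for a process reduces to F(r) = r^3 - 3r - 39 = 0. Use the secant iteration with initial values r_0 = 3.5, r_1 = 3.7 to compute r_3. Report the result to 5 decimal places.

3.68541

F(3.5) = -6.6250000, F(3.7) = 0.5530000
r_2 = 3.7000000 − 0.5530000·(3.7000000 − 3.5000000) / (0.5530000 − (-6.6250000)) = 3.7000000 − (0.1106000)/(7.1780000) = 3.6845918
F(3.6845918) = -0.0309582
r_3 = 3.6845918 − (-0.0309582)·(3.6845918 − 3.7000000) / (-0.0309582 − 0.5530000) = 3.6845918 − (0.0004770)/(-0.5839582) = 3.6854087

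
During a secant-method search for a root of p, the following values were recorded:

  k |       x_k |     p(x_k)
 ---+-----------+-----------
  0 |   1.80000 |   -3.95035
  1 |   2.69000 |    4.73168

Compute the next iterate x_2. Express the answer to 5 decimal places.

x_2 = 2.69000 − 4.73168·(2.69000 − 1.80000) / (4.73168 − (-3.95035))
   = 2.69000 − (4.2111952)/(8.6820300) = 2.2049527

2.20495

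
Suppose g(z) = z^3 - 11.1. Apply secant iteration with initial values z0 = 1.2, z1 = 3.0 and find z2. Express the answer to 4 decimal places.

g(1.2) = -9.372000, g(3.0) = 15.900000
z2 = 3.000000 − 15.900000·(3.000000 − 1.200000) / (15.900000 − (-9.372000)) = 3.000000 − (28.620000)/(25.272000) = 1.867521

1.8675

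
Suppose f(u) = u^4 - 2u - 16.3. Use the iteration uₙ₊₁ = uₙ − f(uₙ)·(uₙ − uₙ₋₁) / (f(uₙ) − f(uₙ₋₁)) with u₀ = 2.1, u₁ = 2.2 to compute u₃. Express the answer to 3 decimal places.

f(2.1) = -1.05190, f(2.2) = 2.72560
u₂ = 2.20000 − 2.72560·(2.20000 − 2.10000) / (2.72560 − (-1.05190)) = 2.20000 − (0.27256)/(3.77750) = 2.12785
f(2.12785) = -0.05535
u₃ = 2.12785 − (-0.05535)·(2.12785 − 2.20000) / (-0.05535 − 2.72560) = 2.12785 − (0.00399)/(-2.78095) = 2.12928

2.129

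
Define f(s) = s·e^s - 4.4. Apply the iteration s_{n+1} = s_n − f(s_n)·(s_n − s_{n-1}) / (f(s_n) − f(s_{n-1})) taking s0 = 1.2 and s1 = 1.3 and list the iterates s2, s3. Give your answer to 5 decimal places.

f(1.2) = -0.4158597, f(1.3) = 0.3700857
s2 = 1.3000000 − 0.3700857·(1.3000000 − 1.2000000) / (0.3700857 − (-0.4158597)) = 1.3000000 − (0.0370086)/(0.7859454) = 1.2529120
f(1.2529120) = -0.0141541
s3 = 1.2529120 − (-0.0141541)·(1.2529120 − 1.3000000) / (-0.0141541 − 0.3700857) = 1.2529120 − (0.0006665)/(-0.3842398) = 1.2546466

1.25291, 1.25465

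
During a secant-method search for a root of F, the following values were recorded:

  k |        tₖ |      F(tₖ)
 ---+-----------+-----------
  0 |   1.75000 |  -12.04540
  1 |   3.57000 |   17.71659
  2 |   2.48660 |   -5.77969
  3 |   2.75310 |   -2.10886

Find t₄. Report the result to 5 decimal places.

2.90620

t₄ = 2.75310 − (-2.10886)·(2.75310 − 2.48660) / (-2.10886 − (-5.77969))
   = 2.75310 − (-0.5620112)/(3.6708300) = 2.9062019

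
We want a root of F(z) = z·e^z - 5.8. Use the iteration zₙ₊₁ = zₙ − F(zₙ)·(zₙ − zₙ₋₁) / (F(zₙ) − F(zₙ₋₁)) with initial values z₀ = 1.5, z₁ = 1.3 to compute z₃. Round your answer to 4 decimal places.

F(1.5) = 0.922534, F(1.3) = -1.029914
z₂ = 1.300000 − (-1.029914)·(1.300000 − 1.500000) / (-1.029914 − 0.922534) = 1.300000 − (0.205983)/(-1.952448) = 1.405500
F(1.405500) = -0.068984
z₃ = 1.405500 − (-0.068984)·(1.405500 − 1.300000) / (-0.068984 − (-1.029914)) = 1.405500 − (-0.007278)/(0.960930) = 1.413074

1.4131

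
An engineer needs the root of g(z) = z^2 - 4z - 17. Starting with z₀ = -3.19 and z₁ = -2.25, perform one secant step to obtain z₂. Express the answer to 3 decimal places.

-2.561

g(-3.19) = 5.93610, g(-2.25) = -2.93750
z₂ = -2.25000 − (-2.93750)·(-2.25000 − (-3.19000)) / (-2.93750 − 5.93610) = -2.25000 − (-2.76125)/(-8.87360) = -2.56118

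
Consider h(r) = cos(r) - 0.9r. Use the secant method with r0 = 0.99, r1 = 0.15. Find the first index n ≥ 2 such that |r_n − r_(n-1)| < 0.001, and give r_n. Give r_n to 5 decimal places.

h(0.99) = -0.3423101, h(0.15) = 0.8537711
r2 = 0.1500000 − 0.8537711·(-0.8400000)/(1.1960812) = 0.7495978;  |Δ| = 0.5995978
h(0.7495978) = 0.0573249
r3 = 0.7495978 − 0.0573249·(0.5995978)/(-0.7964462) = 0.7927544;  |Δ| = 0.0431566
h(0.7927544) = -0.0115929
r4 = 0.7927544 − (-0.0115929)·(0.0431566)/(-0.0689178) = 0.7854949;  |Δ| = 0.0072595
h(0.7854949) = 0.0000930
r5 = 0.7854949 − 0.0000930·(-0.0072595)/(0.0116859) = 0.7855527;  |Δ| = 0.0000578
|r5 − r4| = 0.0000578 < 0.001

n = 5, r_n = 0.78555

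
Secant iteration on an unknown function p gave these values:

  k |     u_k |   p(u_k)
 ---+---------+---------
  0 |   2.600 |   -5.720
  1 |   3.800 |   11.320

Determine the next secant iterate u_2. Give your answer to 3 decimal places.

3.003

u_2 = 3.800 − 11.320·(3.800 − 2.600) / (11.320 − (-5.720))
   = 3.800 − (13.58400)/(17.04000) = 3.00282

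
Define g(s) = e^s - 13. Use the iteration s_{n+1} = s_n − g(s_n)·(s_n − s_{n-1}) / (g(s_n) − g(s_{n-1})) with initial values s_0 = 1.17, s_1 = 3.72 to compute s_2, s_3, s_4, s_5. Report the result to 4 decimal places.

1.8254, 2.1926, 2.7316, 2.5330

g(1.17) = -9.778007, g(3.72) = 28.264394
s_2 = 3.720000 − 28.264394·(3.720000 − 1.170000) / (28.264394 − (-9.778007)) = 3.720000 − (72.074205)/(38.042401) = 1.825424
g(1.825424) = -6.794572
s_3 = 1.825424 − (-6.794572)·(1.825424 − 3.720000) / (-6.794572 − 28.264394) = 1.825424 − (12.872830)/(-35.058966) = 2.192601
g(2.192601) = -4.041517
s_4 = 2.192601 − (-4.041517)·(2.192601 − 1.825424) / (-4.041517 − (-6.794572)) = 2.192601 − (-1.483950)/(2.753055) = 2.731620
g(2.731620) = 2.357751
s_5 = 2.731620 − 2.357751·(2.731620 − 2.192601) / (2.357751 − (-4.041517)) = 2.731620 − (1.270873)/(6.399267) = 2.533024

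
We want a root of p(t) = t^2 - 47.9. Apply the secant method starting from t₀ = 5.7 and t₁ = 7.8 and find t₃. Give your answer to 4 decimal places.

p(5.7) = -15.410000, p(7.8) = 12.940000
t₂ = 7.800000 − 12.940000·(7.800000 − 5.700000) / (12.940000 − (-15.410000)) = 7.800000 − (27.174000)/(28.350000) = 6.841481
p(6.841481) = -1.094131
t₃ = 6.841481 − (-1.094131)·(6.841481 − 7.800000) / (-1.094131 − 12.940000) = 6.841481 − (1.048745)/(-14.034131) = 6.916210

6.9162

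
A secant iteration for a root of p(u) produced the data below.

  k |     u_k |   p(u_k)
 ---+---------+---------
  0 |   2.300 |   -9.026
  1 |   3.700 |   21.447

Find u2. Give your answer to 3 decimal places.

2.715

u2 = 3.700 − 21.447·(3.700 − 2.300) / (21.447 − (-9.026))
   = 3.700 − (30.02580)/(30.47300) = 2.71468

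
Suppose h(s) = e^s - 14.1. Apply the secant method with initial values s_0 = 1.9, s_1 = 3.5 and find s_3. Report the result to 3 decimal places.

h(1.9) = -7.41411, h(3.5) = 19.01545
s_2 = 3.50000 − 19.01545·(3.50000 − 1.90000) / (19.01545 − (-7.41411)) = 3.50000 − (30.42472)/(26.42956) = 2.34884
h(2.34884) = -3.62662
s_3 = 2.34884 − (-3.62662)·(2.34884 − 3.50000) / (-3.62662 − 19.01545) = 2.34884 − (4.17483)/(-22.64207) = 2.53322

2.533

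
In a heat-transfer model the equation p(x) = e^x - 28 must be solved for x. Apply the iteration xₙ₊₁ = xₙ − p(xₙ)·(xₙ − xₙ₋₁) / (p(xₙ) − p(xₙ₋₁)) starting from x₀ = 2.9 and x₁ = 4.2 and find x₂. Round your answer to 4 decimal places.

3.1633

p(2.9) = -9.825855, p(4.2) = 38.686331
x₂ = 4.200000 − 38.686331·(4.200000 − 2.900000) / (38.686331 − (-9.825855)) = 4.200000 − (50.292230)/(48.512186) = 3.163307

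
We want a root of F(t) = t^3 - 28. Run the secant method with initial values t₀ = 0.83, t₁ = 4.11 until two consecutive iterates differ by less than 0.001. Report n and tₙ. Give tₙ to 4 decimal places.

n = 7, tₙ = 3.0366

F(0.83) = -27.428213, F(4.11) = 41.426531
t₂ = 4.110000 − 41.426531·(3.280000)/(68.854744) = 2.136584;  |Δ| = 1.973416
F(2.136584) = -18.246507
t₃ = 2.136584 − (-18.246507)·(-1.973416)/(-59.673038) = 2.740005;  |Δ| = 0.603421
F(2.740005) = -7.429062
t₄ = 2.740005 − (-7.429062)·(0.603421)/(10.817444) = 3.154414;  |Δ| = 0.414409
F(3.154414) = 3.387462
t₅ = 3.154414 − 3.387462·(0.414409)/(10.816525) = 3.024632;  |Δ| = 0.129783
F(3.024632) = -0.329466
t₆ = 3.024632 − (-0.329466)·(-0.129783)/(-3.716928) = 3.036136;  |Δ| = 0.011504
F(3.036136) = -0.012539
t₇ = 3.036136 − (-0.012539)·(0.011504)/(0.316927) = 3.036591;  |Δ| = 0.000455
|t₇ − t₆| = 0.000455 < 0.001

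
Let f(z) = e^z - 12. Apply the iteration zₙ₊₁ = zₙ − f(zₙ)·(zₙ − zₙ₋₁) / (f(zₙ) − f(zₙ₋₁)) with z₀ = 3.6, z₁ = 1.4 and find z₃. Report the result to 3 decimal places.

2.880

f(3.6) = 24.59823, f(1.4) = -7.94480
z₂ = 1.40000 − (-7.94480)·(1.40000 − 3.60000) / (-7.94480 − 24.59823) = 1.40000 − (17.47856)/(-32.54303) = 1.93709
f(1.93709) = -5.06146
z₃ = 1.93709 − (-5.06146)·(1.93709 − 1.40000) / (-5.06146 − (-7.94480)) = 1.93709 − (-2.71847)/(2.88334) = 2.87991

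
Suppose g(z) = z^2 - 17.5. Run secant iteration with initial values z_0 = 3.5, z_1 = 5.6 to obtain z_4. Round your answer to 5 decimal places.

4.18350

g(3.5) = -5.2500000, g(5.6) = 13.8600000
z_2 = 5.6000000 − 13.8600000·(5.6000000 − 3.5000000) / (13.8600000 − (-5.2500000)) = 5.6000000 − (29.1060000)/(19.1100000) = 4.0769231
g(4.0769231) = -0.8786982
z_3 = 4.0769231 − (-0.8786982)·(4.0769231 − 5.6000000) / (-0.8786982 − 13.8600000) = 4.0769231 − (1.3383250)/(-14.7386982) = 4.1677266
g(4.1677266) = -0.1300554
z_4 = 4.1677266 − (-0.1300554)·(4.1677266 − 4.0769231) / (-0.1300554 − (-0.8786982)) = 4.1677266 − (-0.0118095)/(0.7486428) = 4.1835011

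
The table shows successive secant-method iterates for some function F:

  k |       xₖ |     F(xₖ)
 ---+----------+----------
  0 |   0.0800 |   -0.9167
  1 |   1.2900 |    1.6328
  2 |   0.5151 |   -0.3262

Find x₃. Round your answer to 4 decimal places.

0.6441

x₃ = 0.5151 − (-0.3262)·(0.5151 − 1.2900) / (-0.3262 − 1.6328)
   = 0.5151 − (0.252772)/(-1.959000) = 0.644131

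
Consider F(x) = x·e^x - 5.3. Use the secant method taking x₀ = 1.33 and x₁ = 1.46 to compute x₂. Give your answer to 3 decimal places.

F(1.33) = -0.27121, F(1.46) = 0.98670
x₂ = 1.46000 − 0.98670·(1.46000 − 1.33000) / (0.98670 − (-0.27121)) = 1.46000 − (0.12827)/(1.25791) = 1.35803

1.358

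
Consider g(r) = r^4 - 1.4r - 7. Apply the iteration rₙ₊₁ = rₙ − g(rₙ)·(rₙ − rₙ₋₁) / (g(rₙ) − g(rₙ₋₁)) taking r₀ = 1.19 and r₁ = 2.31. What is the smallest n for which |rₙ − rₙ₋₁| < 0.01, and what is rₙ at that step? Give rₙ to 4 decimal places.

g(1.19) = -6.660661, g(2.31) = 18.239963
r₂ = 2.310000 − 18.239963·(1.120000)/(24.900624) = 1.489588;  |Δ| = 0.820412
g(1.489588) = -4.162023
r₃ = 1.489588 − (-4.162023)·(-0.820412)/(-22.401986) = 1.642011;  |Δ| = 0.152423
g(1.642011) = -2.029317
r₄ = 1.642011 − (-2.029317)·(0.152423)/(2.132706) = 1.787045;  |Δ| = 0.145034
g(1.787045) = 0.696766
r₅ = 1.787045 − 0.696766·(0.145034)/(2.726083) = 1.749975;  |Δ| = 0.037069
g(1.749975) = -0.071588
r₆ = 1.749975 − (-0.071588)·(-0.037069)/(-0.768354) = 1.753429;  |Δ| = 0.003454
|r₆ − r₅| = 0.003454 < 0.01

n = 6, rₙ = 1.7534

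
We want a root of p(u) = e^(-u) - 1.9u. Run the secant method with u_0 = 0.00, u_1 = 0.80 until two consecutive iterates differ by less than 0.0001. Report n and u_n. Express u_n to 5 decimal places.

n = 5, u_n = 0.36527

p(0.00) = 1.0000000, p(0.80) = -1.0706710
u_2 = 0.8000000 − (-1.0706710)·(0.8000000)/(-2.0706710) = 0.3863482;  |Δ| = 0.4136518
p(0.3863482) = -0.0545277
u_3 = 0.3863482 − (-0.0545277)·(-0.4136518)/(1.0161434) = 0.3641511;  |Δ| = 0.0221971
p(0.3641511) = 0.0028992
u_4 = 0.3641511 − 0.0028992·(-0.0221971)/(0.0574269) = 0.3652717;  |Δ| = 0.0011206
p(0.3652717) = -0.0000081
u_5 = 0.3652717 − (-0.0000081)·(0.0011206)/(-0.0029074) = 0.3652686;  |Δ| = 0.0000031
|u_5 − u_4| = 0.0000031 < 0.0001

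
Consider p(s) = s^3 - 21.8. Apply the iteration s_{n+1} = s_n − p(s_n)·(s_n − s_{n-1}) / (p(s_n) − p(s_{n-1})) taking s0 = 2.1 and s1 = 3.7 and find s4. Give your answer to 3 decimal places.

p(2.1) = -12.53900, p(3.7) = 28.85300
s2 = 3.70000 − 28.85300·(3.70000 − 2.10000) / (28.85300 − (-12.53900)) = 3.70000 − (46.16480)/(41.39200) = 2.58469
p(2.58469) = -4.53261
s3 = 2.58469 − (-4.53261)·(2.58469 − 3.70000) / (-4.53261 − 28.85300) = 2.58469 − (5.05525)/(-33.38561) = 2.73611
p(2.73611) = -1.31660
s4 = 2.73611 − (-1.31660)·(2.73611 − 2.58469) / (-1.31660 − (-4.53261)) = 2.73611 − (-0.19936)/(3.21600) = 2.79810

2.798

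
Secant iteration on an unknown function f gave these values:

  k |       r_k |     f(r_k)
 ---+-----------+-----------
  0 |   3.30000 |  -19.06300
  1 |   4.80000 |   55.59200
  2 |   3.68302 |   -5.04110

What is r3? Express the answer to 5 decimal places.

r3 = 3.68302 − (-5.04110)·(3.68302 − 4.80000) / (-5.04110 − 55.59200)
   = 3.68302 − (5.6308079)/(-60.6331000) = 3.7758869

3.77589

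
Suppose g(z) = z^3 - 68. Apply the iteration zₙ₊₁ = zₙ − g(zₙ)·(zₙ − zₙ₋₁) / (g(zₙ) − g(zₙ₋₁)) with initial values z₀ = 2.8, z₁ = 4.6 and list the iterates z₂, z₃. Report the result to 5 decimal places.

g(2.8) = -46.0480000, g(4.6) = 29.3360000
z₂ = 4.6000000 − 29.3360000·(4.6000000 − 2.8000000) / (29.3360000 − (-46.0480000)) = 4.6000000 − (52.8048000)/(75.3840000) = 3.8995224
g(3.8995224) = -8.7027882
z₃ = 3.8995224 − (-8.7027882)·(3.8995224 − 4.6000000) / (-8.7027882 − 29.3360000) = 3.8995224 − (6.0961078)/(-38.0387882) = 4.0597827

3.89952, 4.05978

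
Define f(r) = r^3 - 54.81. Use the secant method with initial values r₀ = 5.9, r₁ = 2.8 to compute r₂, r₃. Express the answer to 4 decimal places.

f(5.9) = 150.569000, f(2.8) = -32.858000
r₂ = 2.800000 − (-32.858000)·(2.800000 − 5.900000) / (-32.858000 − 150.569000) = 2.800000 − (101.859800)/(-183.427000) = 3.355315
f(3.355315) = -17.035392
r₃ = 3.355315 − (-17.035392)·(3.355315 − 2.800000) / (-17.035392 − (-32.858000)) = 3.355315 − (-9.460012)/(15.822608) = 3.953195

3.3553, 3.9532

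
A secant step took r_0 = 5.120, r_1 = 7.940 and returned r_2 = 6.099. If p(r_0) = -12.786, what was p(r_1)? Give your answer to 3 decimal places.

24.044

The secant line through (5.120, -12.786) and (7.940, p(r_1)) crosses zero at r_2 = 6.099.
So (5.120, -12.786), (7.940, p(r_1)), (6.099, 0) are collinear:
p(r_1) = -12.786 · (7.940 − 6.099) / (5.120 − 6.099) = -12.786 · (1.84100)/(-0.97900) = 24.04395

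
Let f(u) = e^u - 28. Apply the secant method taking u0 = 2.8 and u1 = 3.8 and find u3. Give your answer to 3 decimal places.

3.305

f(2.8) = -11.55535, f(3.8) = 16.70118
u2 = 3.80000 − 16.70118·(3.80000 − 2.80000) / (16.70118 − (-11.55535)) = 3.80000 − (16.70118)/(28.25654) = 3.20894
f(3.20894) = -3.24706
u3 = 3.20894 − (-3.24706)·(3.20894 − 3.80000) / (-3.24706 − 16.70118) = 3.20894 − (1.91919)/(-19.94824) = 3.30515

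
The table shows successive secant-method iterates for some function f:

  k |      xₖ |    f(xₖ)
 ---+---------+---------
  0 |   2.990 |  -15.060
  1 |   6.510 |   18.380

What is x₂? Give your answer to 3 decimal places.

4.575

x₂ = 6.510 − 18.380·(6.510 − 2.990) / (18.380 − (-15.060))
   = 6.510 − (64.69760)/(33.44000) = 4.57526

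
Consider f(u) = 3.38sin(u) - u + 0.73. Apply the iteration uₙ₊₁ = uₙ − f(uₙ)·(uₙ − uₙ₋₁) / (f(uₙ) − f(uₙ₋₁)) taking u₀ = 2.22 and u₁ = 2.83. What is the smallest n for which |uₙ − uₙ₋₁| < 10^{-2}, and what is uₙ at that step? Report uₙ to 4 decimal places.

f(2.22) = 1.202391, f(2.83) = -1.063777
u₂ = 2.830000 − (-1.063777)·(0.610000)/(-2.266168) = 2.543656;  |Δ| = 0.286344
f(2.543656) = 0.089076
u₃ = 2.543656 − 0.089076·(-0.286344)/(1.152852) = 2.565780;  |Δ| = 0.022125
f(2.565780) = 0.004684
u₄ = 2.565780 − 0.004684·(0.022125)/(-0.084391) = 2.567009;  |Δ| = 0.001228
|u₄ − u₃| = 0.001228 < 10^{-2}

n = 4, uₙ = 2.5670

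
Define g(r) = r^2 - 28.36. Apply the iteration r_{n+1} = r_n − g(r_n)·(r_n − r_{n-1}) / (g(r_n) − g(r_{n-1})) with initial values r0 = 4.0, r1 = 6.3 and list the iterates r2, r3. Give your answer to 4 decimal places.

5.2000, 5.3148

g(4.0) = -12.360000, g(6.3) = 11.330000
r2 = 6.300000 − 11.330000·(6.300000 − 4.000000) / (11.330000 − (-12.360000)) = 6.300000 − (26.059000)/(23.690000) = 5.200000
g(5.200000) = -1.320000
r3 = 5.200000 − (-1.320000)·(5.200000 − 6.300000) / (-1.320000 − 11.330000) = 5.200000 − (1.452000)/(-12.650000) = 5.314783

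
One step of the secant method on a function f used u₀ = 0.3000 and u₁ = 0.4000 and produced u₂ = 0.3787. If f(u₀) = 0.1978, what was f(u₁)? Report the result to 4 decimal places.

-0.0535

The secant line through (0.3000, 0.1978) and (0.4000, f(u₁)) crosses zero at u₂ = 0.3787.
So (0.3000, 0.1978), (0.4000, f(u₁)), (0.3787, 0) are collinear:
f(u₁) = 0.1978 · (0.4000 − 0.3787) / (0.3000 − 0.3787) = 0.1978 · (0.021300)/(-0.078700) = -0.053534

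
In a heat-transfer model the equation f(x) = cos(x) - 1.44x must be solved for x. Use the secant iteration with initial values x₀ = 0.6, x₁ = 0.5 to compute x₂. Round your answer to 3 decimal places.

f(0.6) = -0.03866, f(0.5) = 0.15758
x₂ = 0.50000 − 0.15758·(0.50000 − 0.60000) / (0.15758 − (-0.03866)) = 0.50000 − (-0.01576)/(0.19625) = 0.58030

0.580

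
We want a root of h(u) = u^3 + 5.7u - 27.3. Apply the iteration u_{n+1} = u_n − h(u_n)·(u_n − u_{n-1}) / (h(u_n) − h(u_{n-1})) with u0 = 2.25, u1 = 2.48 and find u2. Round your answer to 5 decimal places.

h(2.25) = -3.0843750, h(2.48) = 2.0889920
u2 = 2.4800000 − 2.0889920·(2.4800000 − 2.2500000) / (2.0889920 − (-3.0843750)) = 2.4800000 − (0.4804682)/(5.1733670) = 2.3871266

2.38713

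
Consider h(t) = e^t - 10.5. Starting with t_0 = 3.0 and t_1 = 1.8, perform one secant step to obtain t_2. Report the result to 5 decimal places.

h(3.0) = 9.5855369, h(1.8) = -4.4503525
t_2 = 1.8000000 − (-4.4503525)·(1.8000000 − 3.0000000) / (-4.4503525 − 9.5855369) = 1.8000000 − (5.3404230)/(-14.0358895) = 2.1804834

2.18048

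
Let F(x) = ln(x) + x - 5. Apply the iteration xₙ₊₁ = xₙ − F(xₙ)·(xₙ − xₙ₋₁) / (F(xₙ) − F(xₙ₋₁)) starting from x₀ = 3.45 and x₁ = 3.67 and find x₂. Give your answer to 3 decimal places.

3.693

F(3.45) = -0.31163, F(3.67) = -0.02981
x₂ = 3.67000 − (-0.02981)·(3.67000 − 3.45000) / (-0.02981 − (-0.31163)) = 3.67000 − (-0.00656)/(0.28182) = 3.69327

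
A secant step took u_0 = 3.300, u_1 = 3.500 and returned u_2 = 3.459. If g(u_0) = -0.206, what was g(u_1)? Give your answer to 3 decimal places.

The secant line through (3.300, -0.206) and (3.500, g(u_1)) crosses zero at u_2 = 3.459.
So (3.300, -0.206), (3.500, g(u_1)), (3.459, 0) are collinear:
g(u_1) = -0.206 · (3.500 − 3.459) / (3.300 − 3.459) = -0.206 · (0.04100)/(-0.15900) = 0.05312

0.053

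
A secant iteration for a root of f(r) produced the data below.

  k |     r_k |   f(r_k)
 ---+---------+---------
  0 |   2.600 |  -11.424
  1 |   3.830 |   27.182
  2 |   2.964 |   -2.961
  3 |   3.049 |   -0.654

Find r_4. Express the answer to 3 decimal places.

r_4 = 3.049 − (-0.654)·(3.049 − 2.964) / (-0.654 − (-2.961))
   = 3.049 − (-0.05559)/(2.30700) = 3.07310

3.073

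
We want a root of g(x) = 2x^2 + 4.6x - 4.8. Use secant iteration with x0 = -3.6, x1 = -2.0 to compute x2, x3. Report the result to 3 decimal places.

-2.909, -3.150

g(-3.6) = 4.56000, g(-2.0) = -6.00000
x2 = -2.00000 − (-6.00000)·(-2.00000 − (-3.60000)) / (-6.00000 − 4.56000) = -2.00000 − (-9.60000)/(-10.56000) = -2.90909
g(-2.90909) = -1.25620
x3 = -2.90909 − (-1.25620)·(-2.90909 − (-2.00000)) / (-1.25620 − (-6.00000)) = -2.90909 − (1.14200)/(4.74380) = -3.14983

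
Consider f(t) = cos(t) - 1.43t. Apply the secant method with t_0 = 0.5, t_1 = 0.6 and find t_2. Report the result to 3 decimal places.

f(0.5) = 0.16258, f(0.6) = -0.03266
t_2 = 0.60000 − (-0.03266)·(0.60000 − 0.50000) / (-0.03266 − 0.16258) = 0.60000 − (-0.00327)/(-0.19525) = 0.58327

0.583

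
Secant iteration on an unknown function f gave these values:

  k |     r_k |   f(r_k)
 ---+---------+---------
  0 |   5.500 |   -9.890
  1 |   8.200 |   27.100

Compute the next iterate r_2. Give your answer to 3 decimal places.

6.222

r_2 = 8.200 − 27.100·(8.200 − 5.500) / (27.100 − (-9.890))
   = 8.200 − (73.17000)/(36.99000) = 6.22190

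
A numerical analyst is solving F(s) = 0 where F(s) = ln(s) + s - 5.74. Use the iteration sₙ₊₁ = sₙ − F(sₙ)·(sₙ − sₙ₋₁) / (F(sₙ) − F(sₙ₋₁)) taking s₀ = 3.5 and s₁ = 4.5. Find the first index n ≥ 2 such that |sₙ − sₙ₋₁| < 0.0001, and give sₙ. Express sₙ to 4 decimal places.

n = 4, sₙ = 4.2849

F(3.5) = -0.987237, F(4.5) = 0.264077
s₂ = 4.500000 − 0.264077·(1.000000)/(1.251314) = 4.288960;  |Δ| = 0.211040
F(4.288960) = 0.005004
s₃ = 4.288960 − 0.005004·(-0.211040)/(-0.259073) = 4.284884;  |Δ| = 0.004076
F(4.284884) = -0.000023
s₄ = 4.284884 − (-0.000023)·(-0.004076)/(-0.005027) = 4.284902;  |Δ| = 0.000019
|s₄ − s₃| = 0.000019 < 0.0001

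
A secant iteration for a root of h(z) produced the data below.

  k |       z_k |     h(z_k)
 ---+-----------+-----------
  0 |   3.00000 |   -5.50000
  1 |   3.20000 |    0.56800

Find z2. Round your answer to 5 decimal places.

z2 = 3.20000 − 0.56800·(3.20000 − 3.00000) / (0.56800 − (-5.50000))
   = 3.20000 − (0.1136000)/(6.0680000) = 3.1812788

3.18128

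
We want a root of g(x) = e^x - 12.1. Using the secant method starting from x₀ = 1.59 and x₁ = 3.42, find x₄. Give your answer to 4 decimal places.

2.5275

g(1.59) = -7.196251, g(3.42) = 18.469415
x₂ = 3.420000 − 18.469415·(3.420000 − 1.590000) / (18.469415 − (-7.196251)) = 3.420000 − (33.799029)/(25.665666) = 2.103103
g(2.103103) = -3.908448
x₃ = 2.103103 − (-3.908448)·(2.103103 − 3.420000) / (-3.908448 − 18.469415) = 2.103103 − (5.147022)/(-22.377863) = 2.333108
g(2.333108) = -1.790060
x₄ = 2.333108 − (-1.790060)·(2.333108 − 2.103103) / (-1.790060 − (-3.908448)) = 2.333108 − (-0.411723)/(2.118388) = 2.527465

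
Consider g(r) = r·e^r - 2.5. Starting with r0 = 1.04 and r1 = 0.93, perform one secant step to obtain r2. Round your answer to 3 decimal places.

0.957

g(1.04) = 0.44239, g(0.93) = -0.14291
r2 = 0.93000 − (-0.14291)·(0.93000 − 1.04000) / (-0.14291 − 0.44239) = 0.93000 − (0.01572)/(-0.58529) = 0.95686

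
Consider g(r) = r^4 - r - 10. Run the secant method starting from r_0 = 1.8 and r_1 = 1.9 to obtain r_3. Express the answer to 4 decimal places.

g(1.8) = -1.302400, g(1.9) = 1.132100
r_2 = 1.900000 − 1.132100·(1.900000 − 1.800000) / (1.132100 − (-1.302400)) = 1.900000 − (0.113210)/(2.434500) = 1.853498
g(1.853498) = -0.051157
r_3 = 1.853498 − (-0.051157)·(1.853498 − 1.900000) / (-0.051157 − 1.132100) = 1.853498 − (0.002379)/(-1.183257) = 1.855508

1.8555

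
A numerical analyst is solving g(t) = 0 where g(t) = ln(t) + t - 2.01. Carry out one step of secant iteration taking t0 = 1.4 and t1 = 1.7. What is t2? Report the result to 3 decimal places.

g(1.4) = -0.27353, g(1.7) = 0.22063
t2 = 1.70000 − 0.22063·(1.70000 − 1.40000) / (0.22063 − (-0.27353)) = 1.70000 − (0.06619)/(0.49416) = 1.56606

1.566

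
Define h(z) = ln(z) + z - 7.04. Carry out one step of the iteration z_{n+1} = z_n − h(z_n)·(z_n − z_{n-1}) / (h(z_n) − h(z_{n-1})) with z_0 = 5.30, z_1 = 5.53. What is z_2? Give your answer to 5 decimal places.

h(5.30) = -0.0722932, h(5.53) = 0.2001878
z_2 = 5.5300000 − 0.2001878·(5.5300000 − 5.3000000) / (0.2001878 − (-0.0722932)) = 5.5300000 − (0.0460432)/(0.2724810) = 5.3610224

5.36102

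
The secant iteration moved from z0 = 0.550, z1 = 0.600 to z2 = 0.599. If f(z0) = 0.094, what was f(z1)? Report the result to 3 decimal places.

-0.002

The secant line through (0.550, 0.094) and (0.600, f(z1)) crosses zero at z2 = 0.599.
So (0.550, 0.094), (0.600, f(z1)), (0.599, 0) are collinear:
f(z1) = 0.094 · (0.600 − 0.599) / (0.550 − 0.599) = 0.094 · (0.00100)/(-0.04900) = -0.00192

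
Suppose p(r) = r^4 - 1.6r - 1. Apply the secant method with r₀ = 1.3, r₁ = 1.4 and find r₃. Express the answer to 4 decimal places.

p(1.3) = -0.223900, p(1.4) = 0.601600
r₂ = 1.400000 − 0.601600·(1.400000 − 1.300000) / (0.601600 − (-0.223900)) = 1.400000 − (0.060160)/(0.825500) = 1.327123
p(1.327123) = -0.021376
r₃ = 1.327123 − (-0.021376)·(1.327123 − 1.400000) / (-0.021376 − 0.601600) = 1.327123 − (0.001558)/(-0.622976) = 1.329624

1.3296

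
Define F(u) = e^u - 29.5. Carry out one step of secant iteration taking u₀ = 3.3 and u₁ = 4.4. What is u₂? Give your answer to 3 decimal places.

3.348

F(3.3) = -2.38736, F(4.4) = 51.95087
u₂ = 4.40000 − 51.95087·(4.40000 − 3.30000) / (51.95087 − (-2.38736)) = 4.40000 − (57.14596)/(54.33823) = 3.34833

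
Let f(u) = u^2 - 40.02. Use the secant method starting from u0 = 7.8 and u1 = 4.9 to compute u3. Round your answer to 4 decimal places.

f(7.8) = 20.820000, f(4.9) = -16.010000
u2 = 4.900000 − (-16.010000)·(4.900000 − 7.800000) / (-16.010000 − 20.820000) = 4.900000 − (46.429000)/(-36.830000) = 6.160630
f(6.160630) = -2.066639
u3 = 6.160630 − (-2.066639)·(6.160630 − 4.900000) / (-2.066639 − (-16.010000)) = 6.160630 − (-2.605267)/(13.943361) = 6.347476

6.3475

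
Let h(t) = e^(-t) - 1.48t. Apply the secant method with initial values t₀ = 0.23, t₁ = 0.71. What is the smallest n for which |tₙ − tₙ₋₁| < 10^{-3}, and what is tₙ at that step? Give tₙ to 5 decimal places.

h(0.23) = 0.4541336, h(0.71) = -0.5591558
t₂ = 0.7100000 − (-0.5591558)·(0.4800000)/(-1.0132894) = 0.4451252;  |Δ| = 0.2648748
h(0.4451252) = -0.0180413
t₃ = 0.4451252 − (-0.0180413)·(-0.2648748)/(0.5411145) = 0.4362940;  |Δ| = 0.0088312
h(0.4362940) = 0.0007125
t₄ = 0.4362940 − 0.0007125·(-0.0088312)/(0.0187538) = 0.4366295;  |Δ| = 0.0003355
|t₄ − t₃| = 0.0003355 < 10^{-3}

n = 4, tₙ = 0.43663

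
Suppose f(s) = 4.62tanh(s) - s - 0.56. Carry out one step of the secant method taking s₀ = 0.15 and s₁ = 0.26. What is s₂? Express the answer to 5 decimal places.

0.15646

f(0.15) = -0.0221511, f(0.26) = 0.3548454
s₂ = 0.2600000 − 0.3548454·(0.2600000 − 0.1500000) / (0.3548454 − (-0.0221511)) = 0.2600000 − (0.0390330)/(0.3769965) = 0.1564633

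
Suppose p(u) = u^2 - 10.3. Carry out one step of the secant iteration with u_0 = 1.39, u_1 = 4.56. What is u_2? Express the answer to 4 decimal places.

p(1.39) = -8.367900, p(4.56) = 10.493600
u_2 = 4.560000 − 10.493600·(4.560000 − 1.390000) / (10.493600 − (-8.367900)) = 4.560000 − (33.264712)/(18.861500) = 2.796370

2.7964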